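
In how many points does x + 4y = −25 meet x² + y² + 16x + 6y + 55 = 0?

2

Centre (−8, −3), r² = 18. Distance² from centre to line = (5)²/17 = 25/17.
Since d² < r², the line cuts the circle twice.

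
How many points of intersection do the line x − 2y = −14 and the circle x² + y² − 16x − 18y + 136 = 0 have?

2

d² = (1·8 − 2·9 − (−14))²/5 = 16/5; r² = 9.
Since d² < r², the line cuts the circle twice.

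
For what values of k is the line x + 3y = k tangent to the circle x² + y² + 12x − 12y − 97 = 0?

For a tangent, require d(centre, line) = r = 13.
|1·(−6) + 3·6 − k| / √10 = 13
|k − (12)| = 13√10.

k = 12 ± 13√10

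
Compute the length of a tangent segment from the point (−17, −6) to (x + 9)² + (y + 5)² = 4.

Centre (−9, −5), r² = 4. |PO|² = (−8)² + (−1)² = 65.
By the tangent–radius right angle, tangent length = √(|PO|² − r²) = √61.

√61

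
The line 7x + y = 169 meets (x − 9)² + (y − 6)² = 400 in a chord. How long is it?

20√2

Centre (9, 6), r² = 400. Perpendicular distance d from centre to line = |−100| / √50 = 100/√50.
Chord = 2√(r² − d²) = 2·√(200) = 20√2.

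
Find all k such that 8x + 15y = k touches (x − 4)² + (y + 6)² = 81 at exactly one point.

k = −211 or k = 95

Tangency holds when the distance from the centre (4, −6) to the line equals the radius 9:
|8·4 + 15·(−6) − k| / √289 = 9
|k − (−58)| = 9·17, so k = 95 or k = −211.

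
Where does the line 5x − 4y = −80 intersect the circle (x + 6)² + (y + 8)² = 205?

From the line, y = (80 + 5x)/4. Substituting:
41x² + 1312x + 9840 = 0  ⟹  x² + 32x + 240 = 0
x = −12 or x = −20, giving (−12, 5) and (−20, −5).

(−20, −5) and (−12, 5)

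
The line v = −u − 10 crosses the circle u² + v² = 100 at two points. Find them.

Express v = −u − 10 and substitute into the circle:
2u² + 20u = 0  ⟹  u² + 10u = 0
u = 0 or u = −10, giving (0, −10) and (−10, 0).

(−10, 0) and (0, −10)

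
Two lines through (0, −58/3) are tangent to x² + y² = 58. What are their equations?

7x + 3y = −58 and 7x − 3y = 58

Let a tangent through (0, −58/3) have slope m. Its distance from (0, 0) must equal √58:
(0m − (58/3))² = 58(m² + 1)
9m² − 49 = 0, so m = −7/3 or m = 7/3.
Through (0, −58/3) these give 7x + 3y = −58 and 7x − 3y = 58.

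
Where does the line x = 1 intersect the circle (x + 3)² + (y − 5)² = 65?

The line gives x = 1. Substituting into the circle:
y² − 10y − 24 = 0
y = 12 or y = −2, giving (1, 12) and (1, −2).

(1, −2) and (1, 12)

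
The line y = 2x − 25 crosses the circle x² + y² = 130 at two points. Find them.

(9, −7) and (11, −3)

From the line, y = 2x − 25. Substituting:
5x² − 100x + 495 = 0  ⟹  x² − 20x + 99 = 0
x = 11 or x = 9, giving (11, −3) and (9, −7).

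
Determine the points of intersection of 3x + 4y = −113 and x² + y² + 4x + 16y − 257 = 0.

(−19, −14) and (−3, −26)

From the line, y = (−113 − 3x)/4. Substituting:
25x² + 550x + 1425 = 0  ⟹  x² + 22x + 57 = 0
x = −3 or x = −19, giving (−3, −26) and (−19, −14).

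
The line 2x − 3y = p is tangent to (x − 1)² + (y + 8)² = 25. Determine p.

Tangency holds when the distance from the centre (1, −8) to the line equals the radius 5:
|2·1 − 3·(−8) − p| / √13 = 5
|p − (26)| = 5√13.

p = 26 ± 5√13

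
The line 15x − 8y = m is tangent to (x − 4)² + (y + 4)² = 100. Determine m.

For a tangent, require d(centre, line) = r = 10.
|15·4 − 8·(−4) − m| / √289 = 10
|m − (92)| = 10·17, so m = 262 or m = −78.

m = −78 or m = 262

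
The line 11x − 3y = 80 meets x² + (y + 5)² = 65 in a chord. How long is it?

Substitute y = (−80 + 11x)/3:
130x² − 1430x + 3640 = 0  ⟹  x² − 11x + 28 = 0
x = 7 or x = 4, giving (7, −1) and (4, −12).
|(7, −1) − (4, −12)| = √((3)² + (11)²) = √130.

√130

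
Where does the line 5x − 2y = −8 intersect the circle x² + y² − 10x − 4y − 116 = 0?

Substitute y = (8 + 5x)/2:
29x² − 464 = 0  ⟹  x² − 16 = 0
x = 4 or x = −4, giving (4, 14) and (−4, −6).

(−4, −6) and (4, 14)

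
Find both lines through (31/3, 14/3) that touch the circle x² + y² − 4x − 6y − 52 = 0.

7x + 4y = 91 and 8x − y = 78

A line y − (14/3) = m(x − (31/3)) is tangent when its distance from (2, 3) is √65:
[m·(−25/3) − (−5/3)]² = 65(m² + 1)
4m² − 25m − 56 = 0, so m = −7/4 or m = 8.
With m = −7/4: 7x + 4y = 91. With m = 8: 8x − y = 78.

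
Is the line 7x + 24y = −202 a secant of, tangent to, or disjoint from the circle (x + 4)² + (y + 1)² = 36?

d² = (7·(−4) + 24·(−1) − (−202))²/625 = 36; r² = 36.
Since d² = r², the line is tangent.

tangent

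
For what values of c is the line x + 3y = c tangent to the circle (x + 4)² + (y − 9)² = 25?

c = 23 ± 5√10

For a tangent, require d(centre, line) = r = 5.
|1·(−4) + 3·9 − c| / √10 = 5
|c − (23)| = 5√10.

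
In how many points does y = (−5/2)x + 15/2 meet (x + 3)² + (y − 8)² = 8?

2

Substituting the line into the circle gives 29x² + 34x + 5 = 0.
Discriminant = (34)² − 4·29·(5) = 576 > 0.
Two real roots: the line is a secant.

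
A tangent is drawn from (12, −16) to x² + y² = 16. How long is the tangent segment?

Centre (0, 0), r² = 16. |PO|² = (12)² + (−16)² = 400.
Power of the point: PT² = |PO|² − r² = 384, so PT = 8√6.

8√6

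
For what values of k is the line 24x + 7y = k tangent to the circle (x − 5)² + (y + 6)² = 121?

Tangency holds when the distance from the centre (5, −6) to the line equals the radius 11:
|24·5 + 7·(−6) − k| / √625 = 11
|k − (78)| = 11·25, so k = 353 or k = −197.

k = −197 or k = 353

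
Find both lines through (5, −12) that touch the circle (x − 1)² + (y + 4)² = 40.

3x − y = 27 and x + 3y = −31

Let a tangent through (5, −12) have slope m. Its distance from (1, −4) must equal 2√10:
[m·(−4) − (8)]² = 40(m² + 1)
3m² − 8m − 3 = 0, so m = 3 or m = −1/3.
With m = 3: 3x − y = 27. With m = −1/3: x + 3y = −31.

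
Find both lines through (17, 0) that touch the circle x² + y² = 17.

A line y − (0) = m(x − (17)) is tangent when its distance from (0, 0) is √17:
(−17m − (0))² = 17(m² + 1)
16m² − 1 = 0, so m = 1/4 or m = −1/4.
Through (17, 0) these give x − 4y = 17 and x + 4y = 17.

x − 4y = 17 and x + 4y = 17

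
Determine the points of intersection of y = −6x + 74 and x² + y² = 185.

Substitute y = −6x + 74:
37x² − 888x + 5291 = 0  ⟹  x² − 24x + 143 = 0
x = 13 or x = 11, giving (13, −4) and (11, 8).

(11, 8) and (13, −4)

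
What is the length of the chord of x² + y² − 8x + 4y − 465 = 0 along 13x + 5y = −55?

Centre (4, −2), r² = 485. Perpendicular distance d from centre to line = |97| / √194 = 97/√194.
Half the chord is √(r² − d²) = √(873/2), so the full chord is 3√194.

3√194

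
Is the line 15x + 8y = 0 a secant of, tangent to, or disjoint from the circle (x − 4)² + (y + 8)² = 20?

secant

Substituting the line into the circle gives 289x² − 2432x + 3840 = 0.
Δ = 5914624 − 4439040 = 1475584.
Two real roots: the line is a secant.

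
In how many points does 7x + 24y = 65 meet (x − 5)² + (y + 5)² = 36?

1

Substituting the line into the circle gives 625x² − 8350x + 27889 = 0.
Discriminant = (−8350)² − 4·625·(27889) = 0.
A repeated root: the line is tangent.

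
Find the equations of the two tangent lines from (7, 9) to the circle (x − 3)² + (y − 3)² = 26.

A line y − (9) = m(x − (7)) is tangent when its distance from (3, 3) is √26:
[m·(−4) − (−6)]² = 26(m² + 1)
5m² + 24m − 5 = 0, so m = −5 or m = 1/5.
With m = −5: 5x + y = 44. With m = 1/5: x − 5y = −38.

5x + y = 44 and x − 5y = −38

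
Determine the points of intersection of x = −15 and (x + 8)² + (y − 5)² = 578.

(−15, −18) and (−15, 28)

The line gives x = −15. Substituting into the circle:
y² − 10y − 504 = 0
y = 28 or y = −18, giving (−15, 28) and (−15, −18).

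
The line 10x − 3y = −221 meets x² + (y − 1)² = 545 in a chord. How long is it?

2√109

From the line, y = (221 + 10x)/3. Substituting:
109x² + 4360x + 42619 = 0  ⟹  x² + 40x + 391 = 0
x = −17 or x = −23, giving (−17, 17) and (−23, −3).
Chord length = distance between (−17, 17) and (−23, −3) = √436 = 2√109.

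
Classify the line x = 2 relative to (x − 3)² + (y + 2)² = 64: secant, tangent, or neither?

Substituting the line into the circle gives y² + 4y − 59 = 0.
Discriminant = (4)² − 4·1·(−59) = 252 > 0.
Two real roots: the line is a secant.

secant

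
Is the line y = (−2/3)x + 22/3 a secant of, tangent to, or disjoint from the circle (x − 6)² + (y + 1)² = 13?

tangent

Substituting the line into the circle gives 13x² − 208x + 832 = 0.
Δ = 43264 − 43264 = 0.
A repeated root: the line is tangent.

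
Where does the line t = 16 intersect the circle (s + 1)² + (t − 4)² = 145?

Substitute t = 16:
s² + 2s = 0
s = 0 or s = −2, giving (0, 16) and (−2, 16).

(−2, 16) and (0, 16)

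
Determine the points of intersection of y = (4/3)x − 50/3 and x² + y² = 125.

Substitute y = (−50 + 4x)/3:
25x² − 400x + 1375 = 0  ⟹  x² − 16x + 55 = 0
x = 11 or x = 5, giving (11, −2) and (5, −10).

(5, −10) and (11, −2)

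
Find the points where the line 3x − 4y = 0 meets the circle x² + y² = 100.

(−8, −6) and (8, 6)

Express y = (3x)/4 and substitute into the circle:
25x² − 1600 = 0  ⟹  x² − 64 = 0
x = 8 or x = −8, giving (8, 6) and (−8, −6).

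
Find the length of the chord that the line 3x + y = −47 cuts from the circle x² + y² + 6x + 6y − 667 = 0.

15√10

Substitute y = −3x − 47:
10x² + 270x + 1260 = 0  ⟹  x² + 27x + 126 = 0
x = −6 or x = −21, giving (−6, −29) and (−21, 16).
|(−6, −29) − (−21, 16)| = √((15)² + (−45)²) = 15√10.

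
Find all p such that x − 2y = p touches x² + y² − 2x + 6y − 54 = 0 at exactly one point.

For a tangent, require d(centre, line) = r = 8.
|1·1 − 2·(−3) − p| / √5 = 8
|p − (7)| = 8√5.

p = 7 ± 8√5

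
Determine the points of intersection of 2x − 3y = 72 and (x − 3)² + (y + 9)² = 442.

Express y = (−72 + 2x)/3 and substitute into the circle:
13x² − 234x − 1872 = 0  ⟹  x² − 18x − 144 = 0
x = 24 or x = −6, giving (24, −8) and (−6, −28).

(−6, −28) and (24, −8)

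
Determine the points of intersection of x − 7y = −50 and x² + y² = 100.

Express y = (50 + x)/7 and substitute into the circle:
50x² + 100x − 2400 = 0  ⟹  x² + 2x − 48 = 0
x = 6 or x = −8, giving (6, 8) and (−8, 6).

(−8, 6) and (6, 8)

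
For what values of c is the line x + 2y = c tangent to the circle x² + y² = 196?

c = ±14√5

For a tangent, require d(centre, line) = r = 14.
|1·0 + 2·0 − c| / √5 = 14
|c| = 14√5.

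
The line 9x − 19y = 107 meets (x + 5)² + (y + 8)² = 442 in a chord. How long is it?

Centre (−5, −8), r² = 442. Perpendicular distance d from centre to line = |0| / √442 = 0/√442.
Half the chord is √(r² − d²) = √(442), so the full chord is 2√442.

2√442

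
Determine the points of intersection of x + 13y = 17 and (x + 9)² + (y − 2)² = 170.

(−22, 3) and (4, 1)

From the line, y = (17 − x)/13. Substituting:
170x² + 3060x − 14960 = 0  ⟹  x² + 18x − 88 = 0
x = 4 or x = −22, giving (4, 1) and (−22, 3).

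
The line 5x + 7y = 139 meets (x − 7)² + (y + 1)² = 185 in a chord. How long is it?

The distance from (7, −1) to the line is 111/√74, and r² = 185.
Chord = 2√(r² − d²) = 2·√(37/2) = √74.

√74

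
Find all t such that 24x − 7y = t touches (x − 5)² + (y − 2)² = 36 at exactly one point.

t = −44 or t = 256

Tangency holds when the distance from the centre (5, 2) to the line equals the radius 6:
|24·5 − 7·2 − t| / √625 = 6
|t − (106)| = 6·25, so t = 256 or t = −44.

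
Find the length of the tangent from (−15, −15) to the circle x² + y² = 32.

√418

Centre (0, 0), r² = 32. |PO|² = (−15)² + (−15)² = 450.
By the tangent–radius right angle, tangent length = √(|PO|² − r²) = √418.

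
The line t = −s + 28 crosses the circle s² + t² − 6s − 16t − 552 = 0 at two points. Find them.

(−4, 32) and (27, 1)

Express t = −s + 28 and substitute into the circle:
2s² − 46s − 216 = 0  ⟹  s² − 23s − 108 = 0
s = 27 or s = −4, giving (27, 1) and (−4, 32).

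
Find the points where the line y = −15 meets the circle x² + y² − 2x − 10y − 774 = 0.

Substitute y = −15:
x² − 2x − 399 = 0
x = 21 or x = −19, giving (21, −15) and (−19, −15).

(−19, −15) and (21, −15)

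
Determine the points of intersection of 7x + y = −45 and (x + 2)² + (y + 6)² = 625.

(−9, 18) and (−2, −31)

Substitute y = −7x − 45:
50x² + 550x + 900 = 0  ⟹  x² + 11x + 18 = 0
x = −2 or x = −9, giving (−2, −31) and (−9, 18).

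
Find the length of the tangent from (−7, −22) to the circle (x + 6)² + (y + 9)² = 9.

The centre is (−6, −9) and r = 3. The square of the distance from P to the centre is 1 + 169 = 170.
Power of the point: PT² = |PO|² − r² = 161, so PT = √161.

√161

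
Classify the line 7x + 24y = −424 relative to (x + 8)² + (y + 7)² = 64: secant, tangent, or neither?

d² = (7·(−8) + 24·(−7) − (−424))²/625 = 64; r² = 64.
Since d² = r², the line is tangent.

tangent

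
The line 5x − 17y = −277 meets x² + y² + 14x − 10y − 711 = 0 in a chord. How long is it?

Express y = (277 + 5x)/17 and substitute into the circle:
314x² + 5966x − 175840 = 0  ⟹  x² + 19x − 560 = 0
x = 16 or x = −35, giving (16, 21) and (−35, 6).
|(16, 21) − (−35, 6)| = √((51)² + (15)²) = 3√314.

3√314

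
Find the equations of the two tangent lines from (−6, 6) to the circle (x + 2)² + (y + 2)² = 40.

x + 3y = 12 and 3x − y = −24

Let a tangent through (−6, 6) have slope m. Its distance from (−2, −2) must equal 2√10:
(4m − (−8))² = 40(m² + 1)
3m² − 8m − 3 = 0, so m = −1/3 or m = 3.
Through (−6, 6) these give x + 3y = 12 and 3x − y = −24.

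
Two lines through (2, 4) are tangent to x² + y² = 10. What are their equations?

A line y − (4) = m(x − (2)) is tangent when its distance from (0, 0) is √10:
[m·(−2) − (−4)]² = 10(m² + 1)
3m² + 8m − 3 = 0, so m = 1/3 or m = −3.
Through (2, 4) these give x − 3y = −10 and 3x + y = 10.

x − 3y = −10 and 3x + y = 10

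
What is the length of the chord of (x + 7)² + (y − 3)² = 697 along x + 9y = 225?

Substitute y = (225 − x)/9:
82x² + 738x − 13284 = 0  ⟹  x² + 9x − 162 = 0
x = 9 or x = −18, giving (9, 24) and (−18, 27).
Chord length = distance between (9, 24) and (−18, 27) = √738 = 3√82.

3√82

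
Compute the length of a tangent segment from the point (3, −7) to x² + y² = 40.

Centre (0, 0), r² = 40. |PO|² = (3)² + (−7)² = 58.
By the tangent–radius right angle, tangent length = √(|PO|² − r²) = √18 = 3√2.

3√2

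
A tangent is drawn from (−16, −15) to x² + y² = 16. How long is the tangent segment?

√465

With centre O = (0, 0), |OP|² = 481 and r² = 16.
By the tangent–radius right angle, tangent length = √(|PO|² − r²) = √465.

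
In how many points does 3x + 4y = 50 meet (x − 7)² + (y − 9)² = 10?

Centre (7, 9), r² = 10. Distance² from centre to line = (7)²/25 = 49/25.
Since d² < r², the line cuts the circle twice.

2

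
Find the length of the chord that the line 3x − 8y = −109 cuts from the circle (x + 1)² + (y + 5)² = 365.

2√73

From the line, y = (109 + 3x)/8. Substituting:
73x² + 1022x − 1095 = 0  ⟹  x² + 14x − 15 = 0
x = 1 or x = −15, giving (1, 14) and (−15, 8).
|(1, 14) − (−15, 8)| = √((16)² + (6)²) = 2√73.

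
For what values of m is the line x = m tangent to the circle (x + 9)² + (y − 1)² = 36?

m = −15 or m = −3

The line touches the circle iff its distance from (−9, 1) is 6:
|1·(−9) + 0·1 − m| / √1 = 6
|m − (−9)| = 6, so m = −3 or m = −15.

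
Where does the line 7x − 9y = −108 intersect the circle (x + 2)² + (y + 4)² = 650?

(−27, −9) and (9, 19)

From the line, y = (108 + 7x)/9. Substituting:
130x² + 2340x − 31590 = 0  ⟹  x² + 18x − 243 = 0
x = 9 or x = −27, giving (9, 19) and (−27, −9).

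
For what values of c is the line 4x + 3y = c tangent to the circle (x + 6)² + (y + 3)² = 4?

c = −43 or c = −23

Tangency holds when the distance from the centre (−6, −3) to the line equals the radius 2:
|4·(−6) + 3·(−3) − c| / √25 = 2
|c − (−33)| = 2·5, so c = −23 or c = −43.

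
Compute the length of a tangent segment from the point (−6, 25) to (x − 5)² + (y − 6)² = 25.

√457

Centre (5, 6), r² = 25. |PO|² = (−11)² + (19)² = 482.
By the tangent–radius right angle, tangent length = √(|PO|² − r²) = √457.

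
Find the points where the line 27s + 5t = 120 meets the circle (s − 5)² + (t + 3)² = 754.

(0, 24) and (10, −30)

Express t = (120 − 27s)/5 and substitute into the circle:
754s² − 7540s = 0  ⟹  s² − 10s = 0
s = 10 or s = 0, giving (10, −30) and (0, 24).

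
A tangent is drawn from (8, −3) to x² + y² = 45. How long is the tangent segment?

With centre O = (0, 0), |OP|² = 73 and r² = 45.
Power of the point: PT² = |PO|² − r² = 28, so PT = 2√7.

2√7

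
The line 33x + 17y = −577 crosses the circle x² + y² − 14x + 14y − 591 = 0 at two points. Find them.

(−18, 1) and (−1, −32)

Express y = (−577 − 33x)/17 and substitute into the circle:
1378x² + 26182x + 24804 = 0  ⟹  x² + 19x + 18 = 0
x = −1 or x = −18, giving (−1, −32) and (−18, 1).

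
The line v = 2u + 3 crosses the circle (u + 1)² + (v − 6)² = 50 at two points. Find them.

(−2, −1) and (4, 11)

Substitute v = 2u + 3:
5u² − 10u − 40 = 0  ⟹  u² − 2u − 8 = 0
u = 4 or u = −2, giving (4, 11) and (−2, −1).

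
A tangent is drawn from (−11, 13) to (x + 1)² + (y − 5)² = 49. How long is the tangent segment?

√115

With centre O = (−1, 5), |OP|² = 164 and r² = 49.
The tangent meets the radius at right angles, so tangent² = |PO|² − r² = 164 − 49 = 115.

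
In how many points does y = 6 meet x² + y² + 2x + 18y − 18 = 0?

d² = (0·(−1) + 1·(−9) − (6))² = 225; r² = 100.
Since d² > r², the line lies outside the circle.

0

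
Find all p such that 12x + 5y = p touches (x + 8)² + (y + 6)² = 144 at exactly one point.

p = −282 or p = 30

Tangency holds when the distance from the centre (−8, −6) to the line equals the radius 12:
|12·(−8) + 5·(−6) − p| / √169 = 12
|p − (−126)| = 12·13, so p = 30 or p = −282.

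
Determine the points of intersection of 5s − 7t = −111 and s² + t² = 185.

(−11, 8) and (−4, 13)

Substitute t = (111 + 5s)/7:
74s² + 1110s + 3256 = 0  ⟹  s² + 15s + 44 = 0
s = −4 or s = −11, giving (−4, 13) and (−11, 8).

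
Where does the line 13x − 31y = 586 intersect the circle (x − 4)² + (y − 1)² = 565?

Substitute y = (−586 + 13x)/31:
1130x² − 23730x − 146900 = 0  ⟹  x² − 21x − 130 = 0
x = 26 or x = −5, giving (26, −8) and (−5, −21).

(−5, −21) and (26, −8)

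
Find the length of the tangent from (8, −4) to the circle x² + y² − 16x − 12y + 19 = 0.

√19

The centre is (8, 6) and r = 9. The square of the distance from P to the centre is 0 + 100 = 100.
Power of the point: PT² = |PO|² − r² = 19, so PT = √19.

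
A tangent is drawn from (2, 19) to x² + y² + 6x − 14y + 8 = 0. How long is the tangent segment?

√119

Centre (−3, 7), r² = 50. |PO|² = (5)² + (12)² = 169.
By the tangent–radius right angle, tangent length = √(|PO|² − r²) = √119.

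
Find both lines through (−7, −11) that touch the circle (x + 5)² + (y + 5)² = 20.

x − 2y = 15 and 2x + y = −25

Write the tangent as mx − y + (−11 − m·(−7)) = 0 and set its distance from the centre to 2√5:
[m·(2) − (6)]² = 20(m² + 1)
2m² + 3m − 2 = 0, so m = 1/2 or m = −2.
With m = 1/2: x − 2y = 15. With m = −2: 2x + y = −25.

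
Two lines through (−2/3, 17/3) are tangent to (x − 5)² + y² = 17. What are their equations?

A line y − (17/3) = m(x − (−2/3)) is tangent when its distance from (5, 0) is √17:
(17/3m − (−17/3))² = 17(m² + 1)
4m² + 17m + 4 = 0, so m = −4 or m = −1/4.
With m = −4: 4x + y = 3. With m = −1/4: x + 4y = 22.

4x + y = 3 and x + 4y = 22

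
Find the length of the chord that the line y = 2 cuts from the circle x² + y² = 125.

22

From the line, y = 2. Substituting:
x² − 121 = 0
x = 11 or x = −11, giving (11, 2) and (−11, 2).
|(11, 2) − (−11, 2)| = √((22)² + (0)²) = 22.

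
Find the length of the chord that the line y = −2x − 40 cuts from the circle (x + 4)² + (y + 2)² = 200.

4√5

From the line, y = −2x − 40. Substituting:
5x² + 160x + 1260 = 0  ⟹  x² + 32x + 252 = 0
x = −14 or x = −18, giving (−14, −12) and (−18, −4).
Chord length = distance between (−14, −12) and (−18, −4) = √80 = 4√5.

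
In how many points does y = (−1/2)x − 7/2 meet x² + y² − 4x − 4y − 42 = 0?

d² = (1·2 + 2·2 − (−7))²/5 = 169/5; r² = 50.
Since d² < r², the line cuts the circle twice.

2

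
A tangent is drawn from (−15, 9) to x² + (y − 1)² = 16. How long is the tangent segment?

√273

With centre O = (0, 1), |OP|² = 289 and r² = 16.
The tangent meets the radius at right angles, so tangent² = |PO|² − r² = 289 − 16 = 273.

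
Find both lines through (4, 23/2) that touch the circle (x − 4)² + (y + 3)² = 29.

5x − 2y = −3 and 5x + 2y = 43

Let a tangent through (4, 23/2) have slope m. Its distance from (4, −3) must equal √29:
(0m − (−29/2))² = 29(m² + 1)
4m² − 25 = 0, so m = 5/2 or m = −5/2.
Through (4, 23/2) these give 5x − 2y = −3 and 5x + 2y = 43.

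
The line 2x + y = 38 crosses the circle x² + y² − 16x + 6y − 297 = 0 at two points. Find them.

(11, 16) and (25, −12)

From the line, y = −2x + 38. Substituting:
5x² − 180x + 1375 = 0  ⟹  x² − 36x + 275 = 0
x = 25 or x = 11, giving (25, −12) and (11, 16).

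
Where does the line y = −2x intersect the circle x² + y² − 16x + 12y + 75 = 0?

(3, −6) and (5, −10)

Express y = −2x and substitute into the circle:
5x² − 40x + 75 = 0  ⟹  x² − 8x + 15 = 0
x = 5 or x = 3, giving (5, −10) and (3, −6).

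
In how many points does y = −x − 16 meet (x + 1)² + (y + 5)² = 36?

Substituting the line into the circle gives 2x² + 24x + 86 = 0.
Discriminant = (24)² − 4·2·(86) = −112 < 0.
No real roots: the line does not meet the circle.

0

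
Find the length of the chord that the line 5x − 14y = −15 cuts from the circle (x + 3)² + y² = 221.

2√221

Express y = (15 + 5x)/14 and substitute into the circle:
221x² + 1326x − 41327 = 0  ⟹  x² + 6x − 187 = 0
x = 11 or x = −17, giving (11, 5) and (−17, −5).
|(11, 5) − (−17, −5)| = √((28)² + (10)²) = 2√221.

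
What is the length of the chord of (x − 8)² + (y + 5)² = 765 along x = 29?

36

The distance from (8, −5) to the line is 21, and r² = 765.
Chord = 2√(r² − d²) = 2·√(324) = 36.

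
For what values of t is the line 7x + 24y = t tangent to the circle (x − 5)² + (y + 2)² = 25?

t = −138 or t = 112

The line touches the circle iff its distance from (5, −2) is 5:
|7·5 + 24·(−2) − t| / √625 = 5
|t − (−13)| = 5·25, so t = 112 or t = −138.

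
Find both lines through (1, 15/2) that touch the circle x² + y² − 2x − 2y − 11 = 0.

A line y − (15/2) = m(x − (1)) is tangent when its distance from (1, 1) is √13:
(0m − (−13/2))² = 13(m² + 1)
4m² − 9 = 0, so m = −3/2 or m = 3/2.
Through (1, 15/2) these give 3x + 2y = 18 and 3x − 2y = −12.

3x + 2y = 18 and 3x − 2y = −12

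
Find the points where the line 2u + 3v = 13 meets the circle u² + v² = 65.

Express v = (13 − 2u)/3 and substitute into the circle:
13u² − 52u − 416 = 0  ⟹  u² − 4u − 32 = 0
u = 8 or u = −4, giving (8, −1) and (−4, 7).

(−4, 7) and (8, −1)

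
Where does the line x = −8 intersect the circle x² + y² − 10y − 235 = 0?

(−8, −9) and (−8, 19)

The line gives x = −8. Substituting into the circle:
y² − 10y − 171 = 0
y = 19 or y = −9, giving (−8, 19) and (−8, −9).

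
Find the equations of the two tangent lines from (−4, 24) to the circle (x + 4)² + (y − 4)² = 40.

3x + y = 12 and 3x − y = −36

Let a tangent through (−4, 24) have slope m. Its distance from (−4, 4) must equal 2√10:
(0m − (−20))² = 40(m² + 1)
m² − 9 = 0, so m = −3 or m = 3.
With m = −3: 3x + y = 12. With m = 3: 3x − y = −36.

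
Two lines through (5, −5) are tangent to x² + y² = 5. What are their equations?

x + 2y = −5 and 2x + y = 5

A line y − (−5) = m(x − (5)) is tangent when its distance from (0, 0) is √5:
[m·(−5) − (5)]² = 5(m² + 1)
2m² + 5m + 2 = 0, so m = −1/2 or m = −2.
Through (5, −5) these give x + 2y = −5 and 2x + y = 5.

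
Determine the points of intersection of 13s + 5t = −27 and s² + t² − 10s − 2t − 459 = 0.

From the line, t = (−27 − 13s)/5. Substituting:
194s² + 582s − 10476 = 0  ⟹  s² + 3s − 54 = 0
s = 6 or s = −9, giving (6, −21) and (−9, 18).

(−9, 18) and (6, −21)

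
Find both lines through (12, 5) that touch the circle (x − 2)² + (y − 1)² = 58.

Let a tangent through (12, 5) have slope m. Its distance from (2, 1) must equal √58:
(−10m − (−4))² = 58(m² + 1)
21m² − 40m − 21 = 0, so m = −3/7 or m = 7/3.
With m = −3/7: 3x + 7y = 71. With m = 7/3: 7x − 3y = 69.

3x + 7y = 71 and 7x − 3y = 69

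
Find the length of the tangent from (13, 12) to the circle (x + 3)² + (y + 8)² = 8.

The centre is (−3, −8) and r = 2√2. The square of the distance from P to the centre is 256 + 400 = 656.
The tangent meets the radius at right angles, so tangent² = |PO|² − r² = 656 − 8 = 648.

18√2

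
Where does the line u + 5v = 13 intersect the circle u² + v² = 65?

(−7, 4) and (8, 1)

Express v = (13 − u)/5 and substitute into the circle:
26u² − 26u − 1456 = 0  ⟹  u² − u − 56 = 0
u = 8 or u = −7, giving (8, 1) and (−7, 4).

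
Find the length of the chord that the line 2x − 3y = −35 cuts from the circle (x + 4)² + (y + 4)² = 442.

From the line, y = (35 + 2x)/3. Substituting:
13x² + 260x − 1625 = 0  ⟹  x² + 20x − 125 = 0
x = 5 or x = −25, giving (5, 15) and (−25, −5).
|(5, 15) − (−25, −5)| = √((30)² + (20)²) = 10√13.

10√13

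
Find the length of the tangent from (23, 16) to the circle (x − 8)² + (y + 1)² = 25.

With centre O = (8, −1), |OP|² = 514 and r² = 25.
By the tangent–radius right angle, tangent length = √(|PO|² − r²) = √489.

√489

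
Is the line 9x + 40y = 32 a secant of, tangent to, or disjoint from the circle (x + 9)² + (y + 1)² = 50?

Substituting the line into the circle gives 1681x² + 27504x + 54784 = 0.
Δ = 756470016 − 368367616 = 388102400.
Two real roots: the line is a secant.

secant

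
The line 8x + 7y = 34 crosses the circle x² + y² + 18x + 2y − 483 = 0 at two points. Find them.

Express y = (34 − 8x)/7 and substitute into the circle:
113x² + 226x − 22035 = 0  ⟹  x² + 2x − 195 = 0
x = 13 or x = −15, giving (13, −10) and (−15, 22).

(−15, 22) and (13, −10)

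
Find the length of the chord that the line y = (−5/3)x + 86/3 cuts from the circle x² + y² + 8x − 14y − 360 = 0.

The distance from (−4, 7) to the line is 85/√34, and r² = 425.
Half the chord is √(r² − d²) = √(425/2), so the full chord is 5√34.

5√34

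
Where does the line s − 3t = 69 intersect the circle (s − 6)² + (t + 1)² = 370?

Substitute t = (−69 + s)/3:
10s² − 240s + 1350 = 0  ⟹  s² − 24s + 135 = 0
s = 15 or s = 9, giving (15, −18) and (9, −20).

(9, −20) and (15, −18)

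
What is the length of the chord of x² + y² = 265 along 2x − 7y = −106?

2√53

Express y = (106 + 2x)/7 and substitute into the circle:
53x² + 424x − 1749 = 0  ⟹  x² + 8x − 33 = 0
x = 3 or x = −11, giving (3, 16) and (−11, 12).
|(3, 16) − (−11, 12)| = √((14)² + (4)²) = 2√53.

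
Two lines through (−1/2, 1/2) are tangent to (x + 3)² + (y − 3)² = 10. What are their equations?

x − 3y = −2 and 3x − y = −2

Write the tangent as mx − y + (1/2 − m·(−1/2)) = 0 and set its distance from the centre to √10:
(−5/2m − (5/2))² = 10(m² + 1)
3m² − 10m + 3 = 0, so m = 1/3 or m = 3.
With m = 1/3: x − 3y = −2. With m = 3: 3x − y = −2.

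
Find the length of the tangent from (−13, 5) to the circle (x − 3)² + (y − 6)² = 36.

Centre (3, 6), r² = 36. |PO|² = (−16)² + (−1)² = 257.
The tangent meets the radius at right angles, so tangent² = |PO|² − r² = 257 − 36 = 221.

√221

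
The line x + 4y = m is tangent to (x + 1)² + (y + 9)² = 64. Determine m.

For a tangent, require d(centre, line) = r = 8.
|1·(−1) + 4·(−9) − m| / √17 = 8
|m − (−37)| = 8√17.

m = −37 ± 8√17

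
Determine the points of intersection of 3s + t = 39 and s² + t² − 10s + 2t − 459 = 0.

(6, 21) and (19, −18)

Substitute t = −3s + 39:
10s² − 250s + 1140 = 0  ⟹  s² − 25s + 114 = 0
s = 19 or s = 6, giving (19, −18) and (6, 21).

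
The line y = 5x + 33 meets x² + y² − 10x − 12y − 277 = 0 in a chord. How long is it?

Express y = 5x + 33 and substitute into the circle:
26x² + 260x + 416 = 0  ⟹  x² + 10x + 16 = 0
x = −2 or x = −8, giving (−2, 23) and (−8, −7).
|(−2, 23) − (−8, −7)| = √((6)² + (30)²) = 6√26.

6√26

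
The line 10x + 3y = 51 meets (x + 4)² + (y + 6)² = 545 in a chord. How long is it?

4√109

Express y = (51 − 10x)/3 and substitute into the circle:
109x² − 1308x = 0  ⟹  x² − 12x = 0
x = 12 or x = 0, giving (12, −23) and (0, 17).
Chord length = distance between (12, −23) and (0, 17) = √1744 = 4√109.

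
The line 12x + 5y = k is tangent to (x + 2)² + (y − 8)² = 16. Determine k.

k = −36 or k = 68

The line touches the circle iff its distance from (−2, 8) is 4:
|12·(−2) + 5·8 − k| / √169 = 4
|k − (16)| = 4·13, so k = 68 or k = −36.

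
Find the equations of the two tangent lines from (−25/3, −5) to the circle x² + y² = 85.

Write the tangent as mx − y + (−5 − m·(−25/3)) = 0 and set its distance from the centre to √85:
(25/3m − (5))² = 85(m² + 1)
14m² + 75m + 54 = 0, so m = −6/7 or m = −9/2.
With m = −6/7: 6x + 7y = −85. With m = −9/2: 9x + 2y = −85.

6x + 7y = −85 and 9x + 2y = −85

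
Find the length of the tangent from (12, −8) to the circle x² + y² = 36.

2√43

With centre O = (0, 0), |OP|² = 208 and r² = 36.
The tangent meets the radius at right angles, so tangent² = |PO|² − r² = 208 − 36 = 172.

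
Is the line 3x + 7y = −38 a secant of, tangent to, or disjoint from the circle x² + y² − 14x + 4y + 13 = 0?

secant

Centre (7, −2), r² = 40. Distance² from centre to line = (45)²/58 = 2025/58.
Since d² < r², the line cuts the circle twice.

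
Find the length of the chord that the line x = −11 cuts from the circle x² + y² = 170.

Centre (0, 0), r² = 170. Perpendicular distance d from centre to line = |11| / √1 = 11.
Half the chord is √(r² − d²) = √(49), so the full chord is 14.

14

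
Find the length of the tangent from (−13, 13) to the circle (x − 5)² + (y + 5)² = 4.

The centre is (5, −5) and r = 2. The square of the distance from P to the centre is 324 + 324 = 648.
The tangent meets the radius at right angles, so tangent² = |PO|² − r² = 648 − 4 = 644.

2√161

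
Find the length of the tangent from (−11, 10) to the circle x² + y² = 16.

With centre O = (0, 0), |OP|² = 221 and r² = 16.
By the tangent–radius right angle, tangent length = √(|PO|² − r²) = √205.

√205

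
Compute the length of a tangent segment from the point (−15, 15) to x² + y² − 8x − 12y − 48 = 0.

The centre is (4, 6) and r = 10. The square of the distance from P to the centre is 361 + 81 = 442.
By the tangent–radius right angle, tangent length = √(|PO|² − r²) = √342 = 3√38.

3√38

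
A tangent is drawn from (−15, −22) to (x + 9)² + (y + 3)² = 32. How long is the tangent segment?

The centre is (−9, −3) and r = 4√2. The square of the distance from P to the centre is 36 + 361 = 397.
The tangent meets the radius at right angles, so tangent² = |PO|² − r² = 397 − 32 = 365.

√365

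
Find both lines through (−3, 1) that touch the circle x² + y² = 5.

x − 2y = −5 and 2x + y = −5

Write the tangent as mx − y + (1 − m·(−3)) = 0 and set its distance from the centre to √5:
(3m − (−1))² = 5(m² + 1)
2m² + 3m − 2 = 0, so m = 1/2 or m = −2.
With m = 1/2: x − 2y = −5. With m = −2: 2x + y = −5.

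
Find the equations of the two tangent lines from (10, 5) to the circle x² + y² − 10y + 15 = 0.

x − 3y = −5 and x + 3y = 25

A line y − (5) = m(x − (10)) is tangent when its distance from (0, 5) is √10:
[m·(−10) − (0)]² = 10(m² + 1)
9m² − 1 = 0, so m = 1/3 or m = −1/3.
Through (10, 5) these give x − 3y = −5 and x + 3y = 25.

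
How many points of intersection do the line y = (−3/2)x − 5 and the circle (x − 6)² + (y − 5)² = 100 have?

Substituting the line into the circle gives 13x² + 72x + 144 = 0.
Discriminant = (72)² − 4·13·(144) = −2304 < 0.
No real roots: the line does not meet the circle.

0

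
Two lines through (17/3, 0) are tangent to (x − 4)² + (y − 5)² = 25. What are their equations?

Let a tangent through (17/3, 0) have slope m. Its distance from (4, 5) must equal 5:
(−5/3m − (5))² = 25(m² + 1)
4m² − 3m = 0, so m = 3/4 or m = 0.
Through (17/3, 0) these give 3x − 4y = 17 and y = 0.

3x − 4y = 17 and y = 0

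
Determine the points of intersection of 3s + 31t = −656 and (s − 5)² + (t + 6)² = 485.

(−12, −20) and (19, −23)

Express t = (−656 − 3s)/31 and substitute into the circle:
970s² − 6790s − 221160 = 0  ⟹  s² − 7s − 228 = 0
s = 19 or s = −12, giving (19, −23) and (−12, −20).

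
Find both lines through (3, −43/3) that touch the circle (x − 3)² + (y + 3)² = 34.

Write the tangent as mx − y + (−43/3 − m·(3)) = 0 and set its distance from the centre to √34:
(0m − (34/3))² = 34(m² + 1)
9m² − 25 = 0, so m = −5/3 or m = 5/3.
With m = −5/3: 5x + 3y = −28. With m = 5/3: 5x − 3y = 58.

5x + 3y = −28 and 5x − 3y = 58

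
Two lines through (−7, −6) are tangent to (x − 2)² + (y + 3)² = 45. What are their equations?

Write the tangent as mx − y + (−6 − m·(−7)) = 0 and set its distance from the centre to 3√5:
(9m − (3))² = 45(m² + 1)
2m² − 3m − 2 = 0, so m = −1/2 or m = 2.
With m = −1/2: x + 2y = −19. With m = 2: 2x − y = −8.

x + 2y = −19 and 2x − y = −8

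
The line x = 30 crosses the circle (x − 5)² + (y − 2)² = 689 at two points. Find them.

(30, −6) and (30, 10)

The line gives x = 30. Substituting into the circle:
y² − 4y − 60 = 0
y = 10 or y = −6, giving (30, 10) and (30, −6).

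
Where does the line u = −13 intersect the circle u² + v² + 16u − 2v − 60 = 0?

(−13, −9) and (−13, 11)

The line gives u = −13. Substituting into the circle:
v² − 2v − 99 = 0
v = 11 or v = −9, giving (−13, 11) and (−13, −9).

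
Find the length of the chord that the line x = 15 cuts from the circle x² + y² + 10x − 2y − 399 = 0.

10

The distance from (−5, 1) to the line is 20, and r² = 425.
Chord = 2√(r² − d²) = 2·√(25) = 10.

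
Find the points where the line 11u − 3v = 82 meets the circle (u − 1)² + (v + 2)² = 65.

(5, −9) and (8, 2)

From the line, v = (−82 + 11u)/3. Substituting:
130u² − 1690u + 5200 = 0  ⟹  u² − 13u + 40 = 0
u = 8 or u = 5, giving (8, 2) and (5, −9).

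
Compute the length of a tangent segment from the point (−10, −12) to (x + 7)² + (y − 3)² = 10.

4√14

The centre is (−7, 3) and r = √10. The square of the distance from P to the centre is 9 + 225 = 234.
Power of the point: PT² = |PO|² − r² = 224, so PT = 4√14.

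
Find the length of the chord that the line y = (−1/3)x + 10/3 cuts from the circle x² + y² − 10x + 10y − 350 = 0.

Centre (5, −5), r² = 400. Perpendicular distance d from centre to line = |−20| / √10 = 20/√10.
Half the chord is √(r² − d²) = √(360), so the full chord is 12√10.

12√10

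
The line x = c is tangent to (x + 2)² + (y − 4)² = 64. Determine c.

c = −10 or c = 6

Tangency holds when the distance from the centre (−2, 4) to the line equals the radius 8:
|1·(−2) + 0·4 − c| / √1 = 8
|c − (−2)| = 8, so c = 6 or c = −10.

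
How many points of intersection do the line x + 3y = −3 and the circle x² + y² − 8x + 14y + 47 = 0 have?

Centre (4, −7), r² = 18. Distance² from centre to line = (−14)²/10 = 98/5.
Since d² > r², the line lies outside the circle.

0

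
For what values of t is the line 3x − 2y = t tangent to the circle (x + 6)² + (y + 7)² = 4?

For a tangent, require d(centre, line) = r = 2.
|3·(−6) − 2·(−7) − t| / √13 = 2
|t − (−4)| = 2√13.

t = −4 ± 2√13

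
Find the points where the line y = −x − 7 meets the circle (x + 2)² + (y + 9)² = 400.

From the line, y = −x − 7. Substituting:
2x² − 392 = 0  ⟹  x² − 196 = 0
x = 14 or x = −14, giving (14, −21) and (−14, 7).

(−14, 7) and (14, −21)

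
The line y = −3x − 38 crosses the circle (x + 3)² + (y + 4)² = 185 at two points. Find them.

(−14, 4) and (−7, −17)

Express y = −3x − 38 and substitute into the circle:
10x² + 210x + 980 = 0  ⟹  x² + 21x + 98 = 0
x = −7 or x = −14, giving (−7, −17) and (−14, 4).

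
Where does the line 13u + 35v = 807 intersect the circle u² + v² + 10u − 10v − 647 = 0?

Substitute v = (807 − 13u)/35:
1394u² − 4182u − 423776 = 0  ⟹  u² − 3u − 304 = 0
u = 19 or u = −16, giving (19, 16) and (−16, 29).

(−16, 29) and (19, 16)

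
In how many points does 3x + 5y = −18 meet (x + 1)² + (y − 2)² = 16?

0

Centre (−1, 2), r² = 16. Distance² from centre to line = (25)²/34 = 625/34.
Since d² > r², the line lies outside the circle.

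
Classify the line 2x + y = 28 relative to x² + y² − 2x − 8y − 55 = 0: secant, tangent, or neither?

neither

Substituting the line into the circle gives 5x² − 98x + 505 = 0.
Discriminant = (−98)² − 4·5·(505) = −496 < 0.
No real roots: the line does not meet the circle.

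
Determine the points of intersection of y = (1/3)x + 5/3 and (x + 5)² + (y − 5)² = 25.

Substitute y = (5 + x)/3:
10x² + 70x + 100 = 0  ⟹  x² + 7x + 10 = 0
x = −2 or x = −5, giving (−2, 1) and (−5, 0).

(−5, 0) and (−2, 1)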